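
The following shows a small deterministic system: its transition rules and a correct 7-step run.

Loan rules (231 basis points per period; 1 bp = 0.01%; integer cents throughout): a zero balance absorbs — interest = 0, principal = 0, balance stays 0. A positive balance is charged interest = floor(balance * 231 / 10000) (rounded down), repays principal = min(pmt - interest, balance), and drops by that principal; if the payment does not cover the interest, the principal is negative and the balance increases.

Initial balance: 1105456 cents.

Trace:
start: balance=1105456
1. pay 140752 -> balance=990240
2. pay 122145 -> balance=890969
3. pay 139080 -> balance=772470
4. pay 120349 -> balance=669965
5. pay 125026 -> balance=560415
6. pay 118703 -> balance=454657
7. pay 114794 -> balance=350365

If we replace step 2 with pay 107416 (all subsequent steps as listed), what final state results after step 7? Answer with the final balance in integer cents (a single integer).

366875

(re-executing from step 2 with the substitution; state before step 2: balance=990240)
2. pay 107416 -> balance=905698
3. pay 139080 -> balance=787539
4. pay 120349 -> balance=685382
5. pay 125026 -> balance=576188
6. pay 118703 -> balance=470794
7. pay 114794 -> balance=366875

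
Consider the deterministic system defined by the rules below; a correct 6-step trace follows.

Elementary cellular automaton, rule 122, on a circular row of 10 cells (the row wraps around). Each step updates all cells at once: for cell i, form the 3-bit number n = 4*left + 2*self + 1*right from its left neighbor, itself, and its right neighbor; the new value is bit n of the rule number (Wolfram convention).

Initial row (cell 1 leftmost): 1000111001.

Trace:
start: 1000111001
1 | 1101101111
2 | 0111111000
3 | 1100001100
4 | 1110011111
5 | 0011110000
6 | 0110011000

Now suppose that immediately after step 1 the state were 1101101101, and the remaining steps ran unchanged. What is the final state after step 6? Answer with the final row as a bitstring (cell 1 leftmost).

state after step 1 := 1101101101
2 | 0111111111
3 | 1100000001
4 | 0110000011
5 | 1111000111
6 | 0001101100

0001101100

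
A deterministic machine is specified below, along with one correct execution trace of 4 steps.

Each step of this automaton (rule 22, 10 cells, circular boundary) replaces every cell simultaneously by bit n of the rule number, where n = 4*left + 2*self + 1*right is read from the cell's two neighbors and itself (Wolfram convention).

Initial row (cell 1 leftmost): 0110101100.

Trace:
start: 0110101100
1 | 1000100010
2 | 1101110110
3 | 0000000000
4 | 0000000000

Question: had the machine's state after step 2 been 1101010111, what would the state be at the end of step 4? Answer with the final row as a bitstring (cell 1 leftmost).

0011011000

state after step 2 := 1101010111
3 | 0001010000
4 | 0011011000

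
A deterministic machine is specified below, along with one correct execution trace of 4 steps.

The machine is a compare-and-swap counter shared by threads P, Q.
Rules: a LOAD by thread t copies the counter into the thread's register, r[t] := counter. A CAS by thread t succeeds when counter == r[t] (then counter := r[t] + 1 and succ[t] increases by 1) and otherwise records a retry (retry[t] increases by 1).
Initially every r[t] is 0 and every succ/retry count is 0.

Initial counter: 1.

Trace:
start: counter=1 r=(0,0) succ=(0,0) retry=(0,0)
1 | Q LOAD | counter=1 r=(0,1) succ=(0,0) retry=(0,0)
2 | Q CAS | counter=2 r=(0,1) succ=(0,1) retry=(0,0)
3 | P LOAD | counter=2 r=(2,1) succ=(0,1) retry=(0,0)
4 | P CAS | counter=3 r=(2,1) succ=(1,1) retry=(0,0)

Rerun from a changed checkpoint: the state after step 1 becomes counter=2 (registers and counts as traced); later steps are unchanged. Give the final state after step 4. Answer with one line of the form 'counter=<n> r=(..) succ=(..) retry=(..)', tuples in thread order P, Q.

counter=3 r=(2,1) succ=(1,0) retry=(0,1)

state after step 1 := counter=2 r=(0,1) succ=(0,0) retry=(0,0)
2 | Q CAS | counter=2 r=(0,1) succ=(0,0) retry=(0,1)
3 | P LOAD | counter=2 r=(2,1) succ=(0,0) retry=(0,1)
4 | P CAS | counter=3 r=(2,1) succ=(1,0) retry=(0,1)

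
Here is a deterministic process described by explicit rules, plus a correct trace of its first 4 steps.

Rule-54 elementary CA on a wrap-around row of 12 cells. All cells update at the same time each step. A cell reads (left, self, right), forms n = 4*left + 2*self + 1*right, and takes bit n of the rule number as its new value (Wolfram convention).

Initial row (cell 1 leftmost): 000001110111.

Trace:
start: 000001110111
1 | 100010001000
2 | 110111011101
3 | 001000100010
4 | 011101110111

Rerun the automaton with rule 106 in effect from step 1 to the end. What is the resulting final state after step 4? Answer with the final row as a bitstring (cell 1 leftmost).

(re-executing steps 1..4 under rule 106; state before step 1: 000001110111)
1 | 000011011101
2 | 000111110110
3 | 001100011110
4 | 011100110010

011100110010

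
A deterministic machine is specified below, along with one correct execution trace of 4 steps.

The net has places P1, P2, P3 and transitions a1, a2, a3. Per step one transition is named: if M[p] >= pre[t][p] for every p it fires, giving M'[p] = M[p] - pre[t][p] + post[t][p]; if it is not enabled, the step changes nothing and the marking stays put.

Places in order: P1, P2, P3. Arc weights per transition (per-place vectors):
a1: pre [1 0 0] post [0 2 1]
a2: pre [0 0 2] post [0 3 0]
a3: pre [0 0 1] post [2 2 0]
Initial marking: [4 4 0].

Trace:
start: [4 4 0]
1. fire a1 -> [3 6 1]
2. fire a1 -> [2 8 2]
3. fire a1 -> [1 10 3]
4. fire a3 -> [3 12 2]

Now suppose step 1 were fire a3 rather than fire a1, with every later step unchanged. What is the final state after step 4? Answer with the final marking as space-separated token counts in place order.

4 10 1

(re-executing from step 1 with the substitution; state before step 1: [4 4 0])
1. fire a3 -> [4 4 0]
2. fire a1 -> [3 6 1]
3. fire a1 -> [2 8 2]
4. fire a3 -> [4 10 1]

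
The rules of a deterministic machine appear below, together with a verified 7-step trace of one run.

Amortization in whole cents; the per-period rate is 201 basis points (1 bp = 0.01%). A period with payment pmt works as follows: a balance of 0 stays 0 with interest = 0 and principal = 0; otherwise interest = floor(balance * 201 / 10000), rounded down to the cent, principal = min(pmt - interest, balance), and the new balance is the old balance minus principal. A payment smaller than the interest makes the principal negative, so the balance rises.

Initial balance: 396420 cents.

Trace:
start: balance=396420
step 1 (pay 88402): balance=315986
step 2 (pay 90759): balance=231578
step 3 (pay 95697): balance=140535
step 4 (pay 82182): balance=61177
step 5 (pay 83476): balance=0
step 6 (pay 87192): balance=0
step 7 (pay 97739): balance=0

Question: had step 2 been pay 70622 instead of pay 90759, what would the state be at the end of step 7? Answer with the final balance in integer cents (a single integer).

0

(re-executing from step 2 with the substitution; state before step 2: balance=315986)
step 2 (pay 70622): balance=251715
step 3 (pay 95697): balance=161077
step 4 (pay 82182): balance=82132
step 5 (pay 83476): balance=306
step 6 (pay 87192): balance=0
step 7 (pay 97739): balance=0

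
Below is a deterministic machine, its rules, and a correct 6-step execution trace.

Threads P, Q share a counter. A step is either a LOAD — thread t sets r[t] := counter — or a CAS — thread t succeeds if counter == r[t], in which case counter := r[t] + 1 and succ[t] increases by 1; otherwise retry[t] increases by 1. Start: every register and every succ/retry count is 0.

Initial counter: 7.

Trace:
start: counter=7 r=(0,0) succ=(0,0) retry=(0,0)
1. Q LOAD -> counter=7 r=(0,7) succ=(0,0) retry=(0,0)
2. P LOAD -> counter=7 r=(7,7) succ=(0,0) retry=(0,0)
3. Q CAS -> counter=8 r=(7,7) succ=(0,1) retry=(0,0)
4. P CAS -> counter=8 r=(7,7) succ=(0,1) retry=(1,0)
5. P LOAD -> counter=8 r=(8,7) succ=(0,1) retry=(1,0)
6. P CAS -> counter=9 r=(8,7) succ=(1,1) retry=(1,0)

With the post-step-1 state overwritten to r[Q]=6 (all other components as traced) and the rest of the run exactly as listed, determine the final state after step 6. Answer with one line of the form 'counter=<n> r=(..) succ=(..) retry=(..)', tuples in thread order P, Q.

state after step 1 := counter=7 r=(0,6) succ=(0,0) retry=(0,0)
2. P LOAD -> counter=7 r=(7,6) succ=(0,0) retry=(0,0)
3. Q CAS -> counter=7 r=(7,6) succ=(0,0) retry=(0,1)
4. P CAS -> counter=8 r=(7,6) succ=(1,0) retry=(0,1)
5. P LOAD -> counter=8 r=(8,6) succ=(1,0) retry=(0,1)
6. P CAS -> counter=9 r=(8,6) succ=(2,0) retry=(0,1)

counter=9 r=(8,6) succ=(2,0) retry=(0,1)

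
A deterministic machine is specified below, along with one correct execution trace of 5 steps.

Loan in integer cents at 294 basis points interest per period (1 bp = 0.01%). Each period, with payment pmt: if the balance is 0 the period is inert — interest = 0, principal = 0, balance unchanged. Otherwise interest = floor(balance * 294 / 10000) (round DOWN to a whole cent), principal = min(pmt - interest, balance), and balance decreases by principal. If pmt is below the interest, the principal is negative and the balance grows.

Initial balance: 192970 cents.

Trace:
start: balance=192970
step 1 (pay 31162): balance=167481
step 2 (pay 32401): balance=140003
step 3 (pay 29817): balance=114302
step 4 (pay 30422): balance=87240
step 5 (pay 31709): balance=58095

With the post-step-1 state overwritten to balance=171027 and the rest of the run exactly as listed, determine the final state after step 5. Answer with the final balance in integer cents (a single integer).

62077

state after step 1 := balance=171027
step 2 (pay 32401): balance=143654
step 3 (pay 29817): balance=118060
step 4 (pay 30422): balance=91108
step 5 (pay 31709): balance=62077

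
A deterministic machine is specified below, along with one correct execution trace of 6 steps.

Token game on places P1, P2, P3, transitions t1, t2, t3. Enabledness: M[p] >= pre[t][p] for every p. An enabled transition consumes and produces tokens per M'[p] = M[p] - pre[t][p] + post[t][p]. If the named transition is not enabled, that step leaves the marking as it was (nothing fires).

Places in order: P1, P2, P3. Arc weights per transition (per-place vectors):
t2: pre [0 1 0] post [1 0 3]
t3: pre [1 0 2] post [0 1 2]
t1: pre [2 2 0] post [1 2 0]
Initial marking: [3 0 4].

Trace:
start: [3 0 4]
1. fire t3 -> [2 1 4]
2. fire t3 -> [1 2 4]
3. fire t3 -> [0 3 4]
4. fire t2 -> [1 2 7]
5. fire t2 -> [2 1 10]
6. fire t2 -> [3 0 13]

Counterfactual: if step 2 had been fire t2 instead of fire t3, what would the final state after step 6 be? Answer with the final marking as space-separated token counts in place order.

(re-executing from step 2 with the substitution; state before step 2: [2 1 4])
2. fire t2 -> [3 0 7]
3. fire t3 -> [2 1 7]
4. fire t2 -> [3 0 10]
5. fire t2 -> [3 0 10]
6. fire t2 -> [3 0 10]

3 0 10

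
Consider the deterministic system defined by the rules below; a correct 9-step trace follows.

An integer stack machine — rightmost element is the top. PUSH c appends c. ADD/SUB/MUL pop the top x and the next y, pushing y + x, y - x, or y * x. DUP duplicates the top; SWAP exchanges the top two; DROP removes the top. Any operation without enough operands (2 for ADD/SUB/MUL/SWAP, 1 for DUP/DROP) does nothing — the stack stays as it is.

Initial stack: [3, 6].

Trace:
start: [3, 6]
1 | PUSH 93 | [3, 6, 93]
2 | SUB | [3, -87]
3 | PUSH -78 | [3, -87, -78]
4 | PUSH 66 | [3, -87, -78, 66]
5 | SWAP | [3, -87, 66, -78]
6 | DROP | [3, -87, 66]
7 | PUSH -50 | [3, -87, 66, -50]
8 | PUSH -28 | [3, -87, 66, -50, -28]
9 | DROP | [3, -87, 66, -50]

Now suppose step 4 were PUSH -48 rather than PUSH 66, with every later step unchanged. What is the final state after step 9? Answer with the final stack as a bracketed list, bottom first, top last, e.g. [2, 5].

(re-executing from step 4 with the substitution; state before step 4: [3, -87, -78])
4 | PUSH -48 | [3, -87, -78, -48]
5 | SWAP | [3, -87, -48, -78]
6 | DROP | [3, -87, -48]
7 | PUSH -50 | [3, -87, -48, -50]
8 | PUSH -28 | [3, -87, -48, -50, -28]
9 | DROP | [3, -87, -48, -50]

[3, -87, -48, -50]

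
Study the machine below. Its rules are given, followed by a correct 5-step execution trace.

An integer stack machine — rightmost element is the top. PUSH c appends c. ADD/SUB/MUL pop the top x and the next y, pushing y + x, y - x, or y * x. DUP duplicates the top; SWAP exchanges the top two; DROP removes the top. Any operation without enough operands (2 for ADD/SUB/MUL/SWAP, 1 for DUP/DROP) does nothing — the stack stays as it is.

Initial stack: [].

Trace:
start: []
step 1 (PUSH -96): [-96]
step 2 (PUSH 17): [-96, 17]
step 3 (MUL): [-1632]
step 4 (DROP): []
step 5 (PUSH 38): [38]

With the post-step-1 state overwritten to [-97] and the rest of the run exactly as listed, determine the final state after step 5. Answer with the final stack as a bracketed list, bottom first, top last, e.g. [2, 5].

state after step 1 := [-97]
step 2 (PUSH 17): [-97, 17]
step 3 (MUL): [-1649]
step 4 (DROP): []
step 5 (PUSH 38): [38]

[38]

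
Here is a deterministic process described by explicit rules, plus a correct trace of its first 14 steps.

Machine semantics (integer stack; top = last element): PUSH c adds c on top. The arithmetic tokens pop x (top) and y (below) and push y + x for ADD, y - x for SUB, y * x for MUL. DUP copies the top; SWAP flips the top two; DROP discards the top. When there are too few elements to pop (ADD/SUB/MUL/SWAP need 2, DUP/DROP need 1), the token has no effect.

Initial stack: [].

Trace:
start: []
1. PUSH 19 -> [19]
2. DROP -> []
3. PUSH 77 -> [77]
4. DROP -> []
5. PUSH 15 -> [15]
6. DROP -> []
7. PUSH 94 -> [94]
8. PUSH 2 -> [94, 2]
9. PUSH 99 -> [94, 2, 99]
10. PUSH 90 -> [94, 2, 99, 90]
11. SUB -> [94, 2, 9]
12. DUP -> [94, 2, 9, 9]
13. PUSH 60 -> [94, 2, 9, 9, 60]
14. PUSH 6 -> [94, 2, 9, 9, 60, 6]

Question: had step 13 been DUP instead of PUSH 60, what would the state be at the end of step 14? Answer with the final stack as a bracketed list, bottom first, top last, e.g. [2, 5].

(re-executing from step 13 with the substitution; state before step 13: [94, 2, 9, 9])
13. DUP -> [94, 2, 9, 9, 9]
14. PUSH 6 -> [94, 2, 9, 9, 9, 6]

[94, 2, 9, 9, 9, 6]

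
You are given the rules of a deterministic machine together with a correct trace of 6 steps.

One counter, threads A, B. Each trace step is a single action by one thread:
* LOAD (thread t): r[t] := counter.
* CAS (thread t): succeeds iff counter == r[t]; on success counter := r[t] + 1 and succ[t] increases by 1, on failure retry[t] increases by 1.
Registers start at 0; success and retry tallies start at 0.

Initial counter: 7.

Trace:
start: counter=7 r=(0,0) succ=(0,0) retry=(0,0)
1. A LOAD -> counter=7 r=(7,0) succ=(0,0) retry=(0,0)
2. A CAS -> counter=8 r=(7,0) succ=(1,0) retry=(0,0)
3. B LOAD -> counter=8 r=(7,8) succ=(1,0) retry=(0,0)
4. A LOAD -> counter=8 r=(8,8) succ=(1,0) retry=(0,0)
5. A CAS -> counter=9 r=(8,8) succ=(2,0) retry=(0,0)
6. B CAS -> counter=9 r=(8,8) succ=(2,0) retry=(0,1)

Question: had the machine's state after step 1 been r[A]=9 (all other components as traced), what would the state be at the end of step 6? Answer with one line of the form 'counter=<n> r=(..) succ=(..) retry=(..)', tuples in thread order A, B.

state after step 1 := counter=7 r=(9,0) succ=(0,0) retry=(0,0)
2. A CAS -> counter=7 r=(9,0) succ=(0,0) retry=(1,0)
3. B LOAD -> counter=7 r=(9,7) succ=(0,0) retry=(1,0)
4. A LOAD -> counter=7 r=(7,7) succ=(0,0) retry=(1,0)
5. A CAS -> counter=8 r=(7,7) succ=(1,0) retry=(1,0)
6. B CAS -> counter=8 r=(7,7) succ=(1,0) retry=(1,1)

counter=8 r=(7,7) succ=(1,0) retry=(1,1)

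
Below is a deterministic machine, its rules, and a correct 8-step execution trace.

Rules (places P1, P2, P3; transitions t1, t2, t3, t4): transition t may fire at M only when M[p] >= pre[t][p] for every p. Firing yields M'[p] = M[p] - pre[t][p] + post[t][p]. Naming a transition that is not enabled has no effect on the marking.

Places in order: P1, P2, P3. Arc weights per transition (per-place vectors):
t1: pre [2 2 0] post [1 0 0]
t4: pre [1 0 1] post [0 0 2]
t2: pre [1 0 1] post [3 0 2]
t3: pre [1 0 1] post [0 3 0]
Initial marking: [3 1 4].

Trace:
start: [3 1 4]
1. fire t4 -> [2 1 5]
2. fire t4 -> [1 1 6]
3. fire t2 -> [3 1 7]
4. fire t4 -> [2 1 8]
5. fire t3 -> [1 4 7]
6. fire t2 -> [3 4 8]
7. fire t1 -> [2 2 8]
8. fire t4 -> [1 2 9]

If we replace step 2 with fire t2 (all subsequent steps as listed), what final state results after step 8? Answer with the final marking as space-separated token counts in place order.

4 2 9

(re-executing from step 2 with the substitution; state before step 2: [2 1 5])
2. fire t2 -> [4 1 6]
3. fire t2 -> [6 1 7]
4. fire t4 -> [5 1 8]
5. fire t3 -> [4 4 7]
6. fire t2 -> [6 4 8]
7. fire t1 -> [5 2 8]
8. fire t4 -> [4 2 9]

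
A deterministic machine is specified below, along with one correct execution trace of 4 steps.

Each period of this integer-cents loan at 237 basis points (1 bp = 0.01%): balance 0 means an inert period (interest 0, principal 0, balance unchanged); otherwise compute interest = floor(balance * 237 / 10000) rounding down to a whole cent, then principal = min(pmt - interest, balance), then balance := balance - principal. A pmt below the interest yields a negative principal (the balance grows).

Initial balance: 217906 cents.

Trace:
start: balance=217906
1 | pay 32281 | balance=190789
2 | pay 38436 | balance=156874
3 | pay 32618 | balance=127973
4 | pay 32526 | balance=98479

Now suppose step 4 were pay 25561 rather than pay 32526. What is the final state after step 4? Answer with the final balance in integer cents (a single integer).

(re-executing from step 4 with the substitution; state before step 4: balance=127973)
4 | pay 25561 | balance=105444

105444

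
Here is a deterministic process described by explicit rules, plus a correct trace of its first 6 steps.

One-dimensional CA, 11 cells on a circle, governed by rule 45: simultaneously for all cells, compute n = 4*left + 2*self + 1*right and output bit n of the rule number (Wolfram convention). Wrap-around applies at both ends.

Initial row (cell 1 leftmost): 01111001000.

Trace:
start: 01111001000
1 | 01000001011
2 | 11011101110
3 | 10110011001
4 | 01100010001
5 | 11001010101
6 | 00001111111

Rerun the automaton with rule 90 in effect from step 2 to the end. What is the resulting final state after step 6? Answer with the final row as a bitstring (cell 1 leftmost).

00010100011

(re-executing steps 2..6 under rule 90; state before step 2: 01000001011)
2 | 00100010011
3 | 11010101111
4 | 01000001000
5 | 10100010100
6 | 00010100011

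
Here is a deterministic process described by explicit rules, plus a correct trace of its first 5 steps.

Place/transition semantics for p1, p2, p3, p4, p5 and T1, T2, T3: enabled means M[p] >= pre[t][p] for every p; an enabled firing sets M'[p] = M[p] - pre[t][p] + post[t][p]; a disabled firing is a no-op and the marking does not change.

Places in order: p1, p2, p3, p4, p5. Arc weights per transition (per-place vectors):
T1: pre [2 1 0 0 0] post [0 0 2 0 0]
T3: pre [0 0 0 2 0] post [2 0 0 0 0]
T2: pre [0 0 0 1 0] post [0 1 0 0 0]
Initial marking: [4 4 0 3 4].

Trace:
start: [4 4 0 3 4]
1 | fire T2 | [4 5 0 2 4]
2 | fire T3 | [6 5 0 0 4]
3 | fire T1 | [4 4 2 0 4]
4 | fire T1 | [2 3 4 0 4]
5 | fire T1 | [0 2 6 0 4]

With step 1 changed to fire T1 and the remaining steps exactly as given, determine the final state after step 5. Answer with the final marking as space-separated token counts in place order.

(re-executing from step 1 with the substitution; state before step 1: [4 4 0 3 4])
1 | fire T1 | [2 3 2 3 4]
2 | fire T3 | [4 3 2 1 4]
3 | fire T1 | [2 2 4 1 4]
4 | fire T1 | [0 1 6 1 4]
5 | fire T1 | [0 1 6 1 4]

0 1 6 1 4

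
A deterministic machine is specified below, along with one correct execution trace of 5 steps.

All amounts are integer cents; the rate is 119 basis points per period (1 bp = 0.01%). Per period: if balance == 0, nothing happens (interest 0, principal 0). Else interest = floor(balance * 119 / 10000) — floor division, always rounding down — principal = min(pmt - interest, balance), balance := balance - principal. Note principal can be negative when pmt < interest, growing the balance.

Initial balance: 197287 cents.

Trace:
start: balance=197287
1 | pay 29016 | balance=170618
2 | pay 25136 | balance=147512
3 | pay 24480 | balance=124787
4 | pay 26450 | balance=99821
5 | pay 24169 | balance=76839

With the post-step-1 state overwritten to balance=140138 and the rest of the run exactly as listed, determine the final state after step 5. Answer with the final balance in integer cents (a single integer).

state after step 1 := balance=140138
2 | pay 25136 | balance=116669
3 | pay 24480 | balance=93577
4 | pay 26450 | balance=68240
5 | pay 24169 | balance=44883

44883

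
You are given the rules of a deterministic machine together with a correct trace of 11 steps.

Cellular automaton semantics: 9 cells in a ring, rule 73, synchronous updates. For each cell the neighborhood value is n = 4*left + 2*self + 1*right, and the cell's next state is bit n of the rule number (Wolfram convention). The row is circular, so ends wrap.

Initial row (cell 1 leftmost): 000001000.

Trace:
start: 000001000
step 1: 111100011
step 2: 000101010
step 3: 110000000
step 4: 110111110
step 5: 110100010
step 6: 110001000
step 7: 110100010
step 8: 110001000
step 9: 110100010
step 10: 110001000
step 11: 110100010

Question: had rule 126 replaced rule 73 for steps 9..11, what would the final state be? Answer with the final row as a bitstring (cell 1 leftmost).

111011101

(re-executing steps 9..11 under rule 126; state before step 9: 110001000)
step 9: 111011101
step 10: 001110111
step 11: 111011101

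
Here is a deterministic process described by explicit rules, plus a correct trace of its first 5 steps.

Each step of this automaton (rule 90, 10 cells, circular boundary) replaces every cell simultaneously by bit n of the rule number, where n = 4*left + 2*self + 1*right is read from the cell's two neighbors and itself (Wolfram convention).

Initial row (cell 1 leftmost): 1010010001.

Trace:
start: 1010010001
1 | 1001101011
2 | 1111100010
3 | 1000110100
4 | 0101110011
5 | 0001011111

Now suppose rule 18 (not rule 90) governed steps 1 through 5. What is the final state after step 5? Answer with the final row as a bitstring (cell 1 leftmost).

0001011010

(re-executing steps 1..5 under rule 18; state before step 1: 1010010001)
1 | 0001101010
2 | 0010000001
3 | 1101000010
4 | 0000100100
5 | 0001011010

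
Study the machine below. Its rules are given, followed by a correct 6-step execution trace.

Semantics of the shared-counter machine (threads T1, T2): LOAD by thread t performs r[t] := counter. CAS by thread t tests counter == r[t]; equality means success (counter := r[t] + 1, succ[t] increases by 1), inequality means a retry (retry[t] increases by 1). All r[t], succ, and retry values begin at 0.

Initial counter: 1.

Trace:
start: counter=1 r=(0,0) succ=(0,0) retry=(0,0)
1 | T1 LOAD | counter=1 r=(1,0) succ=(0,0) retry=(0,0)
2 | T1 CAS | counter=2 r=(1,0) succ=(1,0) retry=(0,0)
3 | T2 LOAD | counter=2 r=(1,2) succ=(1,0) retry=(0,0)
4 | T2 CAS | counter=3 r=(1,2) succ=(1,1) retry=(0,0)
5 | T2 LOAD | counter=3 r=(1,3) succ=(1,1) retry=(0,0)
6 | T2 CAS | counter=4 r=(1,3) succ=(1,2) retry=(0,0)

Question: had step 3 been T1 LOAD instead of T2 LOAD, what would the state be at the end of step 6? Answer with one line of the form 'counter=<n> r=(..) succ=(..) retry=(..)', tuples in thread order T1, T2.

(re-executing from step 3 with the substitution; state before step 3: counter=2 r=(1,0) succ=(1,0) retry=(0,0))
3 | T1 LOAD | counter=2 r=(2,0) succ=(1,0) retry=(0,0)
4 | T2 CAS | counter=2 r=(2,0) succ=(1,0) retry=(0,1)
5 | T2 LOAD | counter=2 r=(2,2) succ=(1,0) retry=(0,1)
6 | T2 CAS | counter=3 r=(2,2) succ=(1,1) retry=(0,1)

counter=3 r=(2,2) succ=(1,1) retry=(0,1)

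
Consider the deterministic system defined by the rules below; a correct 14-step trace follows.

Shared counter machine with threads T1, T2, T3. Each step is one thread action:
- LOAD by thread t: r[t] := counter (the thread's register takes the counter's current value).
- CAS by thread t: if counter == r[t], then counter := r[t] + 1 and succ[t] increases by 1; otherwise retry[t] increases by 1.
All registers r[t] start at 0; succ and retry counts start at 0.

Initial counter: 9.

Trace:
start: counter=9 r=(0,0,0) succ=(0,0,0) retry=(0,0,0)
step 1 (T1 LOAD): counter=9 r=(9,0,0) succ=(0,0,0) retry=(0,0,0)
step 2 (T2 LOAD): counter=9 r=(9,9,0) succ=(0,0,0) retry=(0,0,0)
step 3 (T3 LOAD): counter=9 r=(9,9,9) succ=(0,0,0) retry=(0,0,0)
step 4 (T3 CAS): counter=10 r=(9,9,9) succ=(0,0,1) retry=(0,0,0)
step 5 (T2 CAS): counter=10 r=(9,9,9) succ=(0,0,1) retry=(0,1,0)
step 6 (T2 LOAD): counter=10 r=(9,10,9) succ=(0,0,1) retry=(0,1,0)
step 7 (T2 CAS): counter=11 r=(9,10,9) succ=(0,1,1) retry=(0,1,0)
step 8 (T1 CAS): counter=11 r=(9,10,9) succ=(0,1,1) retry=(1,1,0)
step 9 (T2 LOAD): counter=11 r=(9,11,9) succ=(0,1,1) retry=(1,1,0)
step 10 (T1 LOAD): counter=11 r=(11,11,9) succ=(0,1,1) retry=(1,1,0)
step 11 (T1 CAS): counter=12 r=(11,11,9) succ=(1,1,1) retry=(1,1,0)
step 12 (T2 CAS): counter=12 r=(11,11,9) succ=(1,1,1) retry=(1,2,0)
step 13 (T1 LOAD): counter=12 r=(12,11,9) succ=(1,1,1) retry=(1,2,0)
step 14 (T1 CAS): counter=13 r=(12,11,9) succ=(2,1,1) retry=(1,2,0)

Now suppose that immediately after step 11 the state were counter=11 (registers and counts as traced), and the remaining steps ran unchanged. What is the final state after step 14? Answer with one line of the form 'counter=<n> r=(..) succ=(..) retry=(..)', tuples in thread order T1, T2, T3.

state after step 11 := counter=11 r=(11,11,9) succ=(1,1,1) retry=(1,1,0)
step 12 (T2 CAS): counter=12 r=(11,11,9) succ=(1,2,1) retry=(1,1,0)
step 13 (T1 LOAD): counter=12 r=(12,11,9) succ=(1,2,1) retry=(1,1,0)
step 14 (T1 CAS): counter=13 r=(12,11,9) succ=(2,2,1) retry=(1,1,0)

counter=13 r=(12,11,9) succ=(2,2,1) retry=(1,1,0)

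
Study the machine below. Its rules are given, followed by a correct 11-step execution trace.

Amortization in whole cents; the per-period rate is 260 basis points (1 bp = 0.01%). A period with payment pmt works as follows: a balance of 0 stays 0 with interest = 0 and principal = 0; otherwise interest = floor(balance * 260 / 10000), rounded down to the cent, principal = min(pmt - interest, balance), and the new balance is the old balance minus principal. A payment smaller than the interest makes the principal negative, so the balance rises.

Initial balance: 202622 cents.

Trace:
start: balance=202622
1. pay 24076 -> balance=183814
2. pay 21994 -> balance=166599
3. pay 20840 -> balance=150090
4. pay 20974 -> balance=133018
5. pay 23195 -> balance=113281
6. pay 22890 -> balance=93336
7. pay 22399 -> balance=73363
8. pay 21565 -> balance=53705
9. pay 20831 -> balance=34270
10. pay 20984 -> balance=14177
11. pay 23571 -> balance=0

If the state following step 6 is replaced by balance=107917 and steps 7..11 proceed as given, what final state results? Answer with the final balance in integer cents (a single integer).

state after step 6 := balance=107917
7. pay 22399 -> balance=88323
8. pay 21565 -> balance=69054
9. pay 20831 -> balance=50018
10. pay 20984 -> balance=30334
11. pay 23571 -> balance=7551

7551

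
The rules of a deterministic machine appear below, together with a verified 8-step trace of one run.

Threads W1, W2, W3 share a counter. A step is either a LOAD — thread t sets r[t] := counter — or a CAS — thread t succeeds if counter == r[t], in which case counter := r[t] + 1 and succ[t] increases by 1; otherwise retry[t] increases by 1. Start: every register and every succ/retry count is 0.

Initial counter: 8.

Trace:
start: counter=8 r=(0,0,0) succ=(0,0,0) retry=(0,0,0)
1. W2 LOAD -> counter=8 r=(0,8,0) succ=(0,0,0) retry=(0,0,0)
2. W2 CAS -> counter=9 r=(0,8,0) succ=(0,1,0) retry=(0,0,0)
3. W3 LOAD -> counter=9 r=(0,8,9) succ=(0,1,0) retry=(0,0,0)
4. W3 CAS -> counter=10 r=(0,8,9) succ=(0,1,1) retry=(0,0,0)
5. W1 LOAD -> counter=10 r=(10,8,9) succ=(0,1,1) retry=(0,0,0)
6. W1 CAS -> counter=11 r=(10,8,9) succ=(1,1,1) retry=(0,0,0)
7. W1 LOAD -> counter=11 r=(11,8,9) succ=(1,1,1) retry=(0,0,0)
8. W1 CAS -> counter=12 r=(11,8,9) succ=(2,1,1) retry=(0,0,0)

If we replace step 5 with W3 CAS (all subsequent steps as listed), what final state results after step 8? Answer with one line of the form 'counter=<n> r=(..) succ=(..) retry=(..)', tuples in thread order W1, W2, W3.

counter=11 r=(10,8,9) succ=(1,1,1) retry=(1,0,1)

(re-executing from step 5 with the substitution; state before step 5: counter=10 r=(0,8,9) succ=(0,1,1) retry=(0,0,0))
5. W3 CAS -> counter=10 r=(0,8,9) succ=(0,1,1) retry=(0,0,1)
6. W1 CAS -> counter=10 r=(0,8,9) succ=(0,1,1) retry=(1,0,1)
7. W1 LOAD -> counter=10 r=(10,8,9) succ=(0,1,1) retry=(1,0,1)
8. W1 CAS -> counter=11 r=(10,8,9) succ=(1,1,1) retry=(1,0,1)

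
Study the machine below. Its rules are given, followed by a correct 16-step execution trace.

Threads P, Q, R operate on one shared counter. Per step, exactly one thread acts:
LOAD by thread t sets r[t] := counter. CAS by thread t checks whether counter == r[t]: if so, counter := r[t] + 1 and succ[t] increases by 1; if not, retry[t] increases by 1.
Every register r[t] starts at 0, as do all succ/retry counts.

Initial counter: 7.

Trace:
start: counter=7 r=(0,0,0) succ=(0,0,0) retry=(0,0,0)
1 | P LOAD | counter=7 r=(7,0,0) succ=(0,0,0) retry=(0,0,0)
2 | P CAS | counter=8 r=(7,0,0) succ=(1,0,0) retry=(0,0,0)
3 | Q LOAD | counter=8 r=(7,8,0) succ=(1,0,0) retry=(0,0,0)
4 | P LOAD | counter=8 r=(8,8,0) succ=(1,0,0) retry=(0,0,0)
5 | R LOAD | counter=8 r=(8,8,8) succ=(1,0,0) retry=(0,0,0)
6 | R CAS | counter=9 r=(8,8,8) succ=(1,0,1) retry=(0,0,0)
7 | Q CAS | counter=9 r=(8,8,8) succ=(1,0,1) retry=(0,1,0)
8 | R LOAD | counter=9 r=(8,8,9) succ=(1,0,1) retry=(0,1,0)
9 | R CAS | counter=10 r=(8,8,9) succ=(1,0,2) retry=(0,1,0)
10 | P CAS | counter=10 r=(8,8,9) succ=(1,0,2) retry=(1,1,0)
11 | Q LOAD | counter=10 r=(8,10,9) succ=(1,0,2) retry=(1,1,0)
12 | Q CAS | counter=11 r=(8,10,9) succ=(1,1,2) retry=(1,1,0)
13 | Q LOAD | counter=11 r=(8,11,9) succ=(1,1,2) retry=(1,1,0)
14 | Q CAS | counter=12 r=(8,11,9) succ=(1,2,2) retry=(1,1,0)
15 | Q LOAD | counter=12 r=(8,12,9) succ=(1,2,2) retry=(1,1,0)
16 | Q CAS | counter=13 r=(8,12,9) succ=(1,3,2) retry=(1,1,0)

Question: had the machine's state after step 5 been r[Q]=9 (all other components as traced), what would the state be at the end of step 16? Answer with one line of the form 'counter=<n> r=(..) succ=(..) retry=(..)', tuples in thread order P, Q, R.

counter=14 r=(8,13,10) succ=(1,4,2) retry=(1,0,0)

state after step 5 := counter=8 r=(8,9,8) succ=(1,0,0) retry=(0,0,0)
6 | R CAS | counter=9 r=(8,9,8) succ=(1,0,1) retry=(0,0,0)
7 | Q CAS | counter=10 r=(8,9,8) succ=(1,1,1) retry=(0,0,0)
8 | R LOAD | counter=10 r=(8,9,10) succ=(1,1,1) retry=(0,0,0)
9 | R CAS | counter=11 r=(8,9,10) succ=(1,1,2) retry=(0,0,0)
10 | P CAS | counter=11 r=(8,9,10) succ=(1,1,2) retry=(1,0,0)
11 | Q LOAD | counter=11 r=(8,11,10) succ=(1,1,2) retry=(1,0,0)
12 | Q CAS | counter=12 r=(8,11,10) succ=(1,2,2) retry=(1,0,0)
13 | Q LOAD | counter=12 r=(8,12,10) succ=(1,2,2) retry=(1,0,0)
14 | Q CAS | counter=13 r=(8,12,10) succ=(1,3,2) retry=(1,0,0)
15 | Q LOAD | counter=13 r=(8,13,10) succ=(1,3,2) retry=(1,0,0)
16 | Q CAS | counter=14 r=(8,13,10) succ=(1,4,2) retry=(1,0,0)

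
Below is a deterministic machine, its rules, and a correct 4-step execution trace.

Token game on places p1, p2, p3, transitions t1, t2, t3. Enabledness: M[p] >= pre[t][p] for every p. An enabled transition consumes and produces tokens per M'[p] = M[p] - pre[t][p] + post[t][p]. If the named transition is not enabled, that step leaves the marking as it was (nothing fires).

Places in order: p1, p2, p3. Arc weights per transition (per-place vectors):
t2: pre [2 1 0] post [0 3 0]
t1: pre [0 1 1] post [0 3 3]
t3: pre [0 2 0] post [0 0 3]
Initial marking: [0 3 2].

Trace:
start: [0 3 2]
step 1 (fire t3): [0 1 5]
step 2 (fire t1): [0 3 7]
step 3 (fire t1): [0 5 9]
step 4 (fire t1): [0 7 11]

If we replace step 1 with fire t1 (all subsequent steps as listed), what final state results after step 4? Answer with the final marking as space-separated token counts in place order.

(re-executing from step 1 with the substitution; state before step 1: [0 3 2])
step 1 (fire t1): [0 5 4]
step 2 (fire t1): [0 7 6]
step 3 (fire t1): [0 9 8]
step 4 (fire t1): [0 11 10]

0 11 10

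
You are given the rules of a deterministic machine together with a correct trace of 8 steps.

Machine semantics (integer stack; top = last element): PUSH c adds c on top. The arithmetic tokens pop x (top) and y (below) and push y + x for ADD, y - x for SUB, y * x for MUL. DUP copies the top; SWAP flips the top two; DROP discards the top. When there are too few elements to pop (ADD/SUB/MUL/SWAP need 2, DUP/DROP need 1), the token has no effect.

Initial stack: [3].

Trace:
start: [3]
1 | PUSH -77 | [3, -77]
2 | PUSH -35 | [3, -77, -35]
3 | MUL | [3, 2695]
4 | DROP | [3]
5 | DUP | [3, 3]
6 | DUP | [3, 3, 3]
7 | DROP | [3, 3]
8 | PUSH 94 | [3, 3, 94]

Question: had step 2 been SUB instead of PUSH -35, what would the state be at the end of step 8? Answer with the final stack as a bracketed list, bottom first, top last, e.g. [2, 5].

(re-executing from step 2 with the substitution; state before step 2: [3, -77])
2 | SUB | [80]
3 | MUL | [80]
4 | DROP | []
5 | DUP | []
6 | DUP | []
7 | DROP | []
8 | PUSH 94 | [94]

[94]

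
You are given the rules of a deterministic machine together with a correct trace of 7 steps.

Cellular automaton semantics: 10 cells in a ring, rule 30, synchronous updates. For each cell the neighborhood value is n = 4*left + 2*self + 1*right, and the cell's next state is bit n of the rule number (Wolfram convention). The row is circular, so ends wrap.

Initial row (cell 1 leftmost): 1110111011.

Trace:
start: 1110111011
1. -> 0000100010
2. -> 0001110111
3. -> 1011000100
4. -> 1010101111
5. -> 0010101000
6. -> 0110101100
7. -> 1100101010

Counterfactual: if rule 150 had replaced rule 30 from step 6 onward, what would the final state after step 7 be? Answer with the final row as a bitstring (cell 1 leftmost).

1000100010

(re-executing steps 6..7 under rule 150; state before step 6: 0010101000)
6. -> 0110101100
7. -> 1000100010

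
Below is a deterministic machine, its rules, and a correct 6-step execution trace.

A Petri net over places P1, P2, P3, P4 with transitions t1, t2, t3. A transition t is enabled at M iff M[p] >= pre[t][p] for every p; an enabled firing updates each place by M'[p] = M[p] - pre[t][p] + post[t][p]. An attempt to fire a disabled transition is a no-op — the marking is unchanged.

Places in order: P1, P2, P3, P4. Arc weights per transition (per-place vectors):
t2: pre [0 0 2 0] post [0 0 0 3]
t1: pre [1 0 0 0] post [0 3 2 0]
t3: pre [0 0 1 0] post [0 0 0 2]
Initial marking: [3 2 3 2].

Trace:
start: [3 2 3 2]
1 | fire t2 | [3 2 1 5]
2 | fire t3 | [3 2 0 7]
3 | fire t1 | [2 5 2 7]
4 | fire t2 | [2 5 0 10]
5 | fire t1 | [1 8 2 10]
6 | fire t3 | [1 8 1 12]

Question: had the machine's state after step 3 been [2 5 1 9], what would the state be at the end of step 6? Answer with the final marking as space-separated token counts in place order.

1 8 2 11

state after step 3 := [2 5 1 9]
4 | fire t2 | [2 5 1 9]
5 | fire t1 | [1 8 3 9]
6 | fire t3 | [1 8 2 11]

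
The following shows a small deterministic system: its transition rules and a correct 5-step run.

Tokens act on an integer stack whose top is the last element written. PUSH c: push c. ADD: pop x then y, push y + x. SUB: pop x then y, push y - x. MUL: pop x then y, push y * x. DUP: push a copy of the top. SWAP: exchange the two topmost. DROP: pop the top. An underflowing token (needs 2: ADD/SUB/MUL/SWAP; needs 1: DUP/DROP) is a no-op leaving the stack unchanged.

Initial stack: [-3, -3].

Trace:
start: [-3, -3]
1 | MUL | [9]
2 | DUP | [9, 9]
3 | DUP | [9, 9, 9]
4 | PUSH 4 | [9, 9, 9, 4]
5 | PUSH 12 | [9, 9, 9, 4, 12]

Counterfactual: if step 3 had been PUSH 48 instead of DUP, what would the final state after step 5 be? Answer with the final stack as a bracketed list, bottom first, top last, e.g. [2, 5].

[9, 9, 48, 4, 12]

(re-executing from step 3 with the substitution; state before step 3: [9, 9])
3 | PUSH 48 | [9, 9, 48]
4 | PUSH 4 | [9, 9, 48, 4]
5 | PUSH 12 | [9, 9, 48, 4, 12]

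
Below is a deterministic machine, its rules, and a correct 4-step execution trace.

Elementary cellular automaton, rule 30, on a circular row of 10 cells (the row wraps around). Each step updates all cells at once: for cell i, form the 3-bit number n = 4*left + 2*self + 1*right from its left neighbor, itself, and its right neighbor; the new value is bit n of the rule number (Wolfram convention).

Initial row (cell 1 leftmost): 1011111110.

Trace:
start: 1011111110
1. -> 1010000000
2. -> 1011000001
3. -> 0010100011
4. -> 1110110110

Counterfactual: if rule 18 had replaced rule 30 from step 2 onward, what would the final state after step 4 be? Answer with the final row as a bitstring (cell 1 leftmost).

0000010100

(re-executing steps 2..4 under rule 18; state before step 2: 1010000000)
2. -> 0001000001
3. -> 1010100010
4. -> 0000010100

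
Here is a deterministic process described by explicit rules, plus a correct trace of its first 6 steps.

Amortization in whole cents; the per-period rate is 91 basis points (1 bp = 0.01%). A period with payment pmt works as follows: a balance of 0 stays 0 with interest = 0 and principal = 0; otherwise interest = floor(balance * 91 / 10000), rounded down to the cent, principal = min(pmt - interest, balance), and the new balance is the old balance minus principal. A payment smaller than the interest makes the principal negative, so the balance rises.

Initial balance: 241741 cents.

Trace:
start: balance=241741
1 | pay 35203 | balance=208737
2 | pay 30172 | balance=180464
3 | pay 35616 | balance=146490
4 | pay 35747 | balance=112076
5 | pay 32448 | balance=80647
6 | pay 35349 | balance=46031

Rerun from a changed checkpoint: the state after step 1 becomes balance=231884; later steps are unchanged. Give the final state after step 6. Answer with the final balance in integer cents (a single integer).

state after step 1 := balance=231884
2 | pay 30172 | balance=203822
3 | pay 35616 | balance=170060
4 | pay 35747 | balance=135860
5 | pay 32448 | balance=104648
6 | pay 35349 | balance=70251

70251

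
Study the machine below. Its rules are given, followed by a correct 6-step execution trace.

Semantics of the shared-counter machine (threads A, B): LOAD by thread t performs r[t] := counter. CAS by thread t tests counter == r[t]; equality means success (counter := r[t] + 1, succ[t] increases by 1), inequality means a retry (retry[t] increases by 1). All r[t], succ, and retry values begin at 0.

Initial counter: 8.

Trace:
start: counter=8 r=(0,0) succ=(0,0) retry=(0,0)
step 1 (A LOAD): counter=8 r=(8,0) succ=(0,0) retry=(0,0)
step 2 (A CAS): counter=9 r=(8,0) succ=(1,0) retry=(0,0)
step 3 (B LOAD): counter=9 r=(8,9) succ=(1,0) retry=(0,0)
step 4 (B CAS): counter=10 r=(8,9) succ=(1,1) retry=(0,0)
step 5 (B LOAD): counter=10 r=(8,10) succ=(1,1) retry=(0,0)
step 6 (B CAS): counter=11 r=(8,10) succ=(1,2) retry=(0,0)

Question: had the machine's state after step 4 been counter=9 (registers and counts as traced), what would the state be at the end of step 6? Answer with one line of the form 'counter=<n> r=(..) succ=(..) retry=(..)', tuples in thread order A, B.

state after step 4 := counter=9 r=(8,9) succ=(1,1) retry=(0,0)
step 5 (B LOAD): counter=9 r=(8,9) succ=(1,1) retry=(0,0)
step 6 (B CAS): counter=10 r=(8,9) succ=(1,2) retry=(0,0)

counter=10 r=(8,9) succ=(1,2) retry=(0,0)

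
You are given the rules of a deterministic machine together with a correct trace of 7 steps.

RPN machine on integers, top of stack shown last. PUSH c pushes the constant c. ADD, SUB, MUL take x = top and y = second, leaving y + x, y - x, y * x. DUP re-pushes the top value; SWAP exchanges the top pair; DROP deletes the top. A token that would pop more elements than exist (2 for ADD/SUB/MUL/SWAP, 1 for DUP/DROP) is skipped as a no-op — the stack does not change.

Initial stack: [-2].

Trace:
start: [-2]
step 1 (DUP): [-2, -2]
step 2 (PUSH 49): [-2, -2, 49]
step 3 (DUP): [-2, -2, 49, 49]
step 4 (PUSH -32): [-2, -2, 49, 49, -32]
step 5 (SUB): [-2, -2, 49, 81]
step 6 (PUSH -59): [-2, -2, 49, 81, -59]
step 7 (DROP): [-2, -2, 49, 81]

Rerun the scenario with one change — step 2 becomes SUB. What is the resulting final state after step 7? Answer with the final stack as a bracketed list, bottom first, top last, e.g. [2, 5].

(re-executing from step 2 with the substitution; state before step 2: [-2, -2])
step 2 (SUB): [0]
step 3 (DUP): [0, 0]
step 4 (PUSH -32): [0, 0, -32]
step 5 (SUB): [0, 32]
step 6 (PUSH -59): [0, 32, -59]
step 7 (DROP): [0, 32]

[0, 32]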